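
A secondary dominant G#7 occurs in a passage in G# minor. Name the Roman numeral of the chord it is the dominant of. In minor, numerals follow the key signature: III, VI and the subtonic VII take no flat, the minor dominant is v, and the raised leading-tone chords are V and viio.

The chord is a dominant seventh chord on G#.
A dominant resolves down a perfect fifth: G# → C#. In G# minor, C# is scale degree 4, i.e. iv.

iv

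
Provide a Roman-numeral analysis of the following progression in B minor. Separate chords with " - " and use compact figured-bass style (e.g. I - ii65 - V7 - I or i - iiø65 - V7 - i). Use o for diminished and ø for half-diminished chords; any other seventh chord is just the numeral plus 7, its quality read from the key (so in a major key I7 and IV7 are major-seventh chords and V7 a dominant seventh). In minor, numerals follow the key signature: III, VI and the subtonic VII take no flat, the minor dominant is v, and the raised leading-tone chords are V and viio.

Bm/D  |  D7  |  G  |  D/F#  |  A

Bm/D: minor triad on B = scale degree 1 → i6.
D7 is the secondary dominant of VI (dominant seventh chord on D): V7/VI.
G has root G, degree 6 in B minor, so VI.
D/F#: root D is the mediant; major triad there is III6.
A: root A is the subtonic; major triad there is VII.

i6 - V7/VI - VI - III6 - VII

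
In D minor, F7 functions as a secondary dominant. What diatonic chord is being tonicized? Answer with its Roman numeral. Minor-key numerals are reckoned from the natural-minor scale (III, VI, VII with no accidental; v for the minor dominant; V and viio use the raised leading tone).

VI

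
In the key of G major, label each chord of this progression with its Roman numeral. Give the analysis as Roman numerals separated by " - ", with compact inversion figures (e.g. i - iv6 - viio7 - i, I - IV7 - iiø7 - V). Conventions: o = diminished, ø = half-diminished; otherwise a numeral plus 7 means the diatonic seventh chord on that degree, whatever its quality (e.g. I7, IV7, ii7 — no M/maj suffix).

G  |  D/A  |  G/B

I - V64 - I6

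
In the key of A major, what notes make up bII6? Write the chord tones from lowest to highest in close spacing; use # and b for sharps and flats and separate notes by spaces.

D F Bb

bII6 is the Neapolitan sixth — a major triad on the lowered second degree, here in its customary first inversion. In A major that root is Bb.
So the chord is Bb-D-F.
With the 6 figure the chord is in first inversion; from the bass D upward in close position it reads D-F-Bb.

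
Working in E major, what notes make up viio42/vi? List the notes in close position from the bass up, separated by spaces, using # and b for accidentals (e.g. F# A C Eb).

A B# D# F#

The slash marks an applied leading-tone chord: viio of vi. In E major, vi is C#, so the leading tone to it is B#, a half step below.
Building a fully diminished seventh chord on B# gives B#-D#-F#-A.
With the 42 figure the chord is in third inversion; from the bass A upward in close position it reads A-B#-D#-F#.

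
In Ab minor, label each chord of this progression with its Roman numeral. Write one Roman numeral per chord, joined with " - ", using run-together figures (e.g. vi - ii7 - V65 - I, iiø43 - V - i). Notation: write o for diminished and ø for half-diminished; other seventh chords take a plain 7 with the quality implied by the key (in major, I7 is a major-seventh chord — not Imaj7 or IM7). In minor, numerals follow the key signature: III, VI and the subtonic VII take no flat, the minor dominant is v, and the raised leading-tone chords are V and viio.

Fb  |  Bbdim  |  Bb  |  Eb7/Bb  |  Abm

VI - iio - V/V - V43 - i

Fb has root Fb, degree 6 in Ab minor, so VI.
Bbdim has root Bb, degree 2 in Ab minor, so iio.
Bb is the secondary dominant of V (major triad on Bb): V/V.
Eb7/Bb: root Eb is the dominant; dominant seventh chord there is V43.
Abm: minor triad on Ab = scale degree 1 → i.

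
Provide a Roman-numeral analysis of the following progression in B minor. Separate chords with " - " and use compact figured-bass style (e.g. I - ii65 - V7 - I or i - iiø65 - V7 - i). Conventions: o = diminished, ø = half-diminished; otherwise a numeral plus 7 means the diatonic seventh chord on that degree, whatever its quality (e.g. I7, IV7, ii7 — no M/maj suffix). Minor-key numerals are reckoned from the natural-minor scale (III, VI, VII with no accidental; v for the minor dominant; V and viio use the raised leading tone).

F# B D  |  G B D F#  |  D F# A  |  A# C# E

i64 - VI7 - III - viio

F#-B-D has root B, degree 1 in B minor, so i64.
G-B-D-F# has root G, degree 6 in B minor, so VI7.
D-F#-A: root D is the mediant; major triad there is III.
A#-C#-E: root A# is the leading tone; diminished triad there is viio.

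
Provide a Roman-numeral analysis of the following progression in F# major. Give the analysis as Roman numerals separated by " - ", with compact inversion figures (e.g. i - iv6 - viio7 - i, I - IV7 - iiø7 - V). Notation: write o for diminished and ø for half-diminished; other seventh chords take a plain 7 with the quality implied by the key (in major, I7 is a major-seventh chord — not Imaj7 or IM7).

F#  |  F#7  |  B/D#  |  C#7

F#: root F# is the tonic; major triad there is I.
F#7: a dominant seventh chord on F#, the applied dominant of IV → V7/IV.
B/D# has root B, degree 4 in F# major, so IV6.
C#7: root C# is the dominant; dominant seventh chord there is V7.

I - V7/IV - IV6 - V7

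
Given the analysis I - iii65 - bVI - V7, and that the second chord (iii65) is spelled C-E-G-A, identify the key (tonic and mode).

F major

iii65 is given as C-E-G-A — a minor seventh chord with root A.
If A is scale degree 3 and the mode makes that degree carry a minor seventh chord, the tonic is F and the mode is major.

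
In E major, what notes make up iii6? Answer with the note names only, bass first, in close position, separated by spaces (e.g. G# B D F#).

The numeral's case and figure indicate a minor triad. In E major its root, the third degree, is G#.
Stacking thirds from G# gives G#-B-D#.
The figured bass 6 indicates first inversion, placing the third (B) in the bass: B-D#-G#.

B D# G#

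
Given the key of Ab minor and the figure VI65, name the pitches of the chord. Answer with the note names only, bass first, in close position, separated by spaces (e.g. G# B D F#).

Ab Cb Eb Fb

The numeral's case and figure indicate a major seventh chord. In Ab minor its root, scale degree 6, is Fb.
That chord is spelled Fb-Ab-Cb-Eb.
With the 65 figure the chord is in first inversion; from the bass Ab upward in close position it reads Ab-Cb-Eb-Fb.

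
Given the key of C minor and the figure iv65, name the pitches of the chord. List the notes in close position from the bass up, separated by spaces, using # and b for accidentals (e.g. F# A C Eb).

The numeral's case and figure indicate a minor seventh chord. In C minor its root, the fourth degree, is F.
That chord is spelled F-Ab-C-Eb.
With the 65 figure the chord is in first inversion; from the bass Ab upward in close position it reads Ab-C-Eb-F.

Ab C Eb F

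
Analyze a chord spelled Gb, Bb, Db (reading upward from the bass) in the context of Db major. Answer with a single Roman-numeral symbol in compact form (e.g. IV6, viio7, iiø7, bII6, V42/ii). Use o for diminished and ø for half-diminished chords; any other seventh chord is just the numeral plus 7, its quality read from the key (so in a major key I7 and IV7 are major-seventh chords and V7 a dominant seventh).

Stacked in thirds the chord is Gb-Bb-Db: a major triad on Gb.
In Db major, Gb is the subdominant; the diatonic major triad there is IV.

IV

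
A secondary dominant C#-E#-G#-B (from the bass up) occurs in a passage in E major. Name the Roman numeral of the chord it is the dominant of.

The chord is a dominant seventh chord on C#.
A dominant resolves down a perfect fifth: C# → F#. In E major, F# is scale degree 2, i.e. ii.

ii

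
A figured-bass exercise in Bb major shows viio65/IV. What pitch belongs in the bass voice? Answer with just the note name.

The applied chord viio65/IV is rooted on D: D-F-Ab-Cb.
The figure 65 means first inversion — the third is in the bass.

F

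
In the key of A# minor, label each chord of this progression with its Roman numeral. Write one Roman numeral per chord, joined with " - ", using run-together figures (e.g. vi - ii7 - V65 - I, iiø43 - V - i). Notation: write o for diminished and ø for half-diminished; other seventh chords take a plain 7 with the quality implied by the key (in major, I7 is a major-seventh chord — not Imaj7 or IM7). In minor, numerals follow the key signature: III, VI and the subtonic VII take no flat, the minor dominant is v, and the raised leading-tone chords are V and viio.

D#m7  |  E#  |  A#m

D#m7 has root D#, degree 4 in A# minor, so iv7.
E# has root E#, degree 5 in A# minor, so V.
A#m: minor triad on A# = scale degree 1 → i.

iv7 - V - i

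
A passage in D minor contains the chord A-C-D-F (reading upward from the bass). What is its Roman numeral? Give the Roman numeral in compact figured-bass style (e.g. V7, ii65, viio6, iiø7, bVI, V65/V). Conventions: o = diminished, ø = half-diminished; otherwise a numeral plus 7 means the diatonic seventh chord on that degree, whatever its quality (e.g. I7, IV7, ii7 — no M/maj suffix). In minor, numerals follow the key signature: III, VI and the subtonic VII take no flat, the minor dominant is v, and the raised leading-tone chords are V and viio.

The pitches D-F-A-C form a minor seventh chord rooted on D.
In D minor, D is the tonic; the diatonic minor seventh chord there is i7.
With A in the bass the chord is in second inversion, so the figured bass is 43.

i43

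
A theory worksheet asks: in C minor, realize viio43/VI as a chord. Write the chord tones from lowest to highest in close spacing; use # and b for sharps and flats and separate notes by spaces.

viio43/VI is a secondary leading-tone chord. The target VI is Ab in C minor; the applied chord is rooted a semitone below, on G.
Building a fully diminished seventh chord on G gives G-Bb-Db-Fb.
The figured bass 43 indicates second inversion, placing the fifth (Db) in the bass: Db-Fb-G-Bb.

Db Fb G Bb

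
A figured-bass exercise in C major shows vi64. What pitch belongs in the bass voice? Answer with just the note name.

vi in C major has root A; the chord is A-C-E.
The figure 64 means second inversion — the fifth is in the bass.

E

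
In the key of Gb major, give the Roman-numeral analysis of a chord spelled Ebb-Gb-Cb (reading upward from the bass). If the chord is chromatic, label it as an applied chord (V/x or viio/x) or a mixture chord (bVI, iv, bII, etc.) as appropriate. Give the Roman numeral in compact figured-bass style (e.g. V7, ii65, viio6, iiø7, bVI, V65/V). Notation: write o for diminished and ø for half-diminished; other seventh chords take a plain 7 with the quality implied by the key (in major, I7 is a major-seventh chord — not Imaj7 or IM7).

iv6

The pitches Cb-Ebb-Gb form a minor triad rooted on Cb.
Cb is the fourth degree of Gb major. This is the minor subdominant, borrowed from the parallel minor.
With Ebb in the bass the chord is in first inversion, so the figured bass is 6.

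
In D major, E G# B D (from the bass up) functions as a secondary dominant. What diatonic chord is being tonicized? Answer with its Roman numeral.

V

The chord is a dominant seventh chord on E.
A dominant resolves down a perfect fifth: E → A. In D major, A is scale degree 5, i.e. V.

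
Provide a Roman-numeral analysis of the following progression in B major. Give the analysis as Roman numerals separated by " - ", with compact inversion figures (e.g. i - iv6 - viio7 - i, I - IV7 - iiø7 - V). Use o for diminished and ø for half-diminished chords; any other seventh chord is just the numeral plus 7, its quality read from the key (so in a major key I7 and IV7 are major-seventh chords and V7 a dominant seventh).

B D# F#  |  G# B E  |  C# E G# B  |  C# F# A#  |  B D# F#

I - IV6 - ii7 - V64 - I

B-D#-F# has root B, degree 1 in B major, so I.
G#-B-E: root E is the subdominant; major triad there is IV6.
C#-E-G#-B has root C#, degree 2 in B major, so ii7.
C#-F#-A# has root F#, degree 5 in B major, so V64.
B-D#-F#: root B is the tonic; major triad there is I.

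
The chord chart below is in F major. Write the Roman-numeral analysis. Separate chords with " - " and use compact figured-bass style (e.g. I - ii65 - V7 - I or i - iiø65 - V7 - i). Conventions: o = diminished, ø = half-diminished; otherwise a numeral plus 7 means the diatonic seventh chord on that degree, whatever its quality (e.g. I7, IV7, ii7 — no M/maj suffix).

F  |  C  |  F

I - V - I

F: root F is the tonic; major triad there is I.
C has root C, degree 5 in F major, so V.
F: root F is the tonic; major triad there is I.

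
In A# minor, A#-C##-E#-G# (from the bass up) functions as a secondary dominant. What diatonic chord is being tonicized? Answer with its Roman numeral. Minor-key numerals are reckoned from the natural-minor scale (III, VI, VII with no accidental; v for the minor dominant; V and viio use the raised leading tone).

iv

The chord is a dominant seventh chord on A#.
A dominant resolves down a perfect fifth: A# → D#. In A# minor, D# is scale degree 4, i.e. iv.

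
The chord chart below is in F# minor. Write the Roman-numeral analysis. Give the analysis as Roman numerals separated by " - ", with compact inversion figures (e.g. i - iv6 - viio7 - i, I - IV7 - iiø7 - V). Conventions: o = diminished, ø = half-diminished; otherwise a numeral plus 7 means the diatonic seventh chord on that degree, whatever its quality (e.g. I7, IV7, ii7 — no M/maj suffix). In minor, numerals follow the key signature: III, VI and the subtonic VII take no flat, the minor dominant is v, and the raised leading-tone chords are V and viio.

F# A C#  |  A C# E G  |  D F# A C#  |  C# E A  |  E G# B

i - V7/VI - VI7 - III6 - VII

F#-A-C# has root F#, degree 1 in F# minor, so i.
A-C#-E-G: a dominant seventh chord on A, the applied dominant of VI → V7/VI.
D-F#-A-C#: root D is the submediant; major seventh chord there is VI7.
C#-E-A: root A is the mediant; major triad there is III6.
E-G#-B: root E is the subtonic; major triad there is VII.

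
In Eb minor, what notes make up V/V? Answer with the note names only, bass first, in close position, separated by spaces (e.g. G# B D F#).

F A C

V/V is a secondary dominant — the dominant triad of V. V in Eb minor is Bb, so the applied chord's root is F, a perfect fifth above.
Building a major triad on F gives F-A-C.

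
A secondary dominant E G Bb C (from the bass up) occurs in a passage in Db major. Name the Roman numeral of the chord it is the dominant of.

iii

The chord is a dominant seventh chord on C.
A dominant resolves down a perfect fifth: C → F. In Db major, F is scale degree 3, i.e. iii.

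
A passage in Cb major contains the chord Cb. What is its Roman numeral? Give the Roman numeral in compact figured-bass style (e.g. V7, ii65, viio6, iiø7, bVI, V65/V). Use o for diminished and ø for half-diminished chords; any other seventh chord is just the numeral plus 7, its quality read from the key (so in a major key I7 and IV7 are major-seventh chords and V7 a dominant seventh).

I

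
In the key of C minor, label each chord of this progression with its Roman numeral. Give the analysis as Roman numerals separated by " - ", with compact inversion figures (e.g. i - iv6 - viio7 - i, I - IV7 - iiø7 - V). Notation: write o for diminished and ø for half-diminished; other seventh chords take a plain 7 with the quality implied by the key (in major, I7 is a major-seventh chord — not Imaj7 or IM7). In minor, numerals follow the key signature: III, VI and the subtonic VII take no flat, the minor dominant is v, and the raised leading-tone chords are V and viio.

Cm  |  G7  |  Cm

Cm has root C, degree 1 in C minor, so i.
G7: root G is the dominant; dominant seventh chord there is V7.
Cm: root C is the tonic; minor triad there is i.

i - V7 - i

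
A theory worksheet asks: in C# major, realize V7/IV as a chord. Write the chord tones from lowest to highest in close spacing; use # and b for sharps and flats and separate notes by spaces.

V7/IV is a secondary dominant — the dominant seventh of IV. IV in C# major is F#, so the applied chord's root is C#, a perfect fifth above.
Building a dominant seventh chord on C# gives C#-E#-G#-B.

C# E# G# B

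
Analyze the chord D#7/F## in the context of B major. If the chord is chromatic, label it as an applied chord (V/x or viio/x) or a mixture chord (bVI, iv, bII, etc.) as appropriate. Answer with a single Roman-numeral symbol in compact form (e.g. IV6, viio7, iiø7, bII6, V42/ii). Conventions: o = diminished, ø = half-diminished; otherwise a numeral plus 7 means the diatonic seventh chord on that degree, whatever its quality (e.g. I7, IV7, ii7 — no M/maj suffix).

The pitches D#-F##-A#-C# form a dominant seventh chord rooted on D#.
D# is not a diatonic chord root with this quality in B major, but it lies a perfect fifth above G# (vi), so the chord functions as an applied dominant of vi.
With F## in the bass the chord is in first inversion, so the figured bass is 65.

V65/vi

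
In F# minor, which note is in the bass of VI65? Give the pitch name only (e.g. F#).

VI in F# minor has root D; the chord is D-F#-A-C#.
The figure 65 means first inversion — the third is in the bass.

F#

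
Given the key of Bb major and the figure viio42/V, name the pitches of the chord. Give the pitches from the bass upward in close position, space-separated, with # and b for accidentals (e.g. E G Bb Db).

Db E G Bb

viio42/V is a secondary leading-tone chord. The target V is F in Bb major; the applied chord is rooted a semitone below, on E.
Building a fully diminished seventh chord on E gives E-G-Bb-Db.
With the 42 figure the chord is in third inversion; from the bass Db upward in close position it reads Db-E-G-Bb.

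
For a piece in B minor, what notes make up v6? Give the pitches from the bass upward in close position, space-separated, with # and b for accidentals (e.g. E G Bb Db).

A C# F#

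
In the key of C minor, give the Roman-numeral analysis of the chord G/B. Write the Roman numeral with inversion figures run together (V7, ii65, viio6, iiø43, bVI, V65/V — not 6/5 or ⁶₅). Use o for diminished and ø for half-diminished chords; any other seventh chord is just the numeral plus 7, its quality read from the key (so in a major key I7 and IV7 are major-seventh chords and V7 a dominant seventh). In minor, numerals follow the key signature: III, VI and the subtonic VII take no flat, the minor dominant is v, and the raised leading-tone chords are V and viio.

V6

Stacked in thirds the chord is G-B-D: a major triad on G.
In C minor, G is the dominant; the diatonic major triad there is V.
With B in the bass the chord is in first inversion, so the figured bass is 6.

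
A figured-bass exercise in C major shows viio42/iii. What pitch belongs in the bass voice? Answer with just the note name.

C

The applied chord viio42/iii is rooted on D#: D#-F#-A-C.
The figure 42 means third inversion — the seventh is in the bass.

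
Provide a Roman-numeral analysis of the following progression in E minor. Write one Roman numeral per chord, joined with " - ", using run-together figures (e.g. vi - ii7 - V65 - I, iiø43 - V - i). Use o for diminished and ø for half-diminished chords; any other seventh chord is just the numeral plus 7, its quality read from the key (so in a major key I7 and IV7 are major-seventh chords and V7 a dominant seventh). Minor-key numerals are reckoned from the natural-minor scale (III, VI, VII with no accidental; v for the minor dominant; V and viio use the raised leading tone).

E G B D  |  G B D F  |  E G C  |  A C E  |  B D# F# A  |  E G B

E-G-B-D has root E, degree 1 in E minor, so i7.
G-B-D-F: chromatic; G is V of VI, so V7/VI.
E-G-C has root C, degree 6 in E minor, so VI6.
A-C-E: root A is the subdominant; minor triad there is iv.
B-D#-F#-A: root B is the dominant; dominant seventh chord there is V7.
E-G-B: root E is the tonic; minor triad there is i.

i7 - V7/VI - VI6 - iv - V7 - i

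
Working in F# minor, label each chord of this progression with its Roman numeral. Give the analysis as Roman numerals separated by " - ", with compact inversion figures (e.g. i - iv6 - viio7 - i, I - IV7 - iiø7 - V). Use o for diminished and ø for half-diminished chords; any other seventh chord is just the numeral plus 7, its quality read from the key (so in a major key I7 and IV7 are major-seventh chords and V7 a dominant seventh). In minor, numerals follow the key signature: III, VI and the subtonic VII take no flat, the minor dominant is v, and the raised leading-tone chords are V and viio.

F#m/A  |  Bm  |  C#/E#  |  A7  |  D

i6 - iv - V6 - V7/VI - VI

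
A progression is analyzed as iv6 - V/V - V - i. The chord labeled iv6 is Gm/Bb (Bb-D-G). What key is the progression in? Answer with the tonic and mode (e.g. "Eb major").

D minor

iv6 is given as Bb-D-G — a minor triad with root G.
iv6 on G implies G is the subdominant; that puts the tonic at D, and the lowercase numeral fits minor mode.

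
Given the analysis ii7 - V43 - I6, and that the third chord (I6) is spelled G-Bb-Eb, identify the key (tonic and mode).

Eb major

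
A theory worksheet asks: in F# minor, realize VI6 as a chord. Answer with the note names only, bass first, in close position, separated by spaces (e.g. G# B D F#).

The numeral's case and figure indicate a major triad. In F# minor its root, scale degree 6, is D.
That chord is spelled D-F#-A.
With the 6 figure the chord is in first inversion; from the bass F# upward in close position it reads F#-A-D.

F# A D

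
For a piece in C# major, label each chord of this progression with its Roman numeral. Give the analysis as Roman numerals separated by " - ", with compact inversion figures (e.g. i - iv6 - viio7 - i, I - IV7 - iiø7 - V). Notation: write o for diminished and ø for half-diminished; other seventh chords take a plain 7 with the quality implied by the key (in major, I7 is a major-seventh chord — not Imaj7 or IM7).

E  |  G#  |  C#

bIII - V - I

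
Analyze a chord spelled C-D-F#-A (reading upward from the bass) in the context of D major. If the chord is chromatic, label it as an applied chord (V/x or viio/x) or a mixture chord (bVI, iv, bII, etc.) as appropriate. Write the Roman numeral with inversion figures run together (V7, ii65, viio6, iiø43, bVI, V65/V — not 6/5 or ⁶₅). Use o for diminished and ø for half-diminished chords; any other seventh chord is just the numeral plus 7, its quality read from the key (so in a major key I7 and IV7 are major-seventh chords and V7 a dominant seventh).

The pitches D-F#-A-C form a dominant seventh chord rooted on D.
D is not a diatonic chord root with this quality in D major, but it lies a perfect fifth above G (IV), so the chord functions as an applied dominant of IV.
With C in the bass the chord is in third inversion, so the figured bass is 42.

V42/IV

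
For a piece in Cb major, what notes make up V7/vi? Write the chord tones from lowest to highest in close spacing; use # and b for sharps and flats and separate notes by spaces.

V7/vi is a secondary dominant — the dominant seventh of vi. vi in Cb major is Ab, so the applied chord's root is Eb, a perfect fifth above.
Building a dominant seventh chord on Eb gives Eb-G-Bb-Db.

Eb G Bb Db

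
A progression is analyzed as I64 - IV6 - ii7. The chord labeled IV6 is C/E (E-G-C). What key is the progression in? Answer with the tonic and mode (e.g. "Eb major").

IV6 is given as E-G-C — a major triad with root C.
Counting down 3 scale steps from C places the tonic on G; a major triad on degree 4 is diatonic only in major.

G major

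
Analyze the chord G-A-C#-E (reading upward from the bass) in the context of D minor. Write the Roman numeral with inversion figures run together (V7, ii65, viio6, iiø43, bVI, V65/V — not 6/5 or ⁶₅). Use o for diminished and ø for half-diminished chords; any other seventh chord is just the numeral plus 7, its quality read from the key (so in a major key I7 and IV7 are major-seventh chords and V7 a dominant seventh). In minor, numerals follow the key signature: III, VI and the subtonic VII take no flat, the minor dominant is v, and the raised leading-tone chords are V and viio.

V42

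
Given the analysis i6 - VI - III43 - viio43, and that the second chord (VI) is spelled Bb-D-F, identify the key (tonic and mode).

D minor

The chord Bb is a major triad rooted on Bb; its label is VI.
Counting down 5 scale steps from Bb places the tonic on D; a major triad on degree 6 is diatonic only in minor.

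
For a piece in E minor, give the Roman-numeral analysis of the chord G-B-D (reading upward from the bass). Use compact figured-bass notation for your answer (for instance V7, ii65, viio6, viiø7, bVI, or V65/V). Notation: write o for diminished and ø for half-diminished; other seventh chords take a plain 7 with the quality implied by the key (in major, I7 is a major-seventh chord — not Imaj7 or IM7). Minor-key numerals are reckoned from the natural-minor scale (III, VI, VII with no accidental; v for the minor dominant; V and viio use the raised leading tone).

III

The pitches G-B-D form a major triad rooted on G.
G is scale degree 3 in E minor, and a major triad on that degree is written III.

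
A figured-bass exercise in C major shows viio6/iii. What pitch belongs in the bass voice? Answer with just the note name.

The applied chord viio6/iii is rooted on D#: D#-F#-A.
The figure 6 means first inversion — the third is in the bass.

F#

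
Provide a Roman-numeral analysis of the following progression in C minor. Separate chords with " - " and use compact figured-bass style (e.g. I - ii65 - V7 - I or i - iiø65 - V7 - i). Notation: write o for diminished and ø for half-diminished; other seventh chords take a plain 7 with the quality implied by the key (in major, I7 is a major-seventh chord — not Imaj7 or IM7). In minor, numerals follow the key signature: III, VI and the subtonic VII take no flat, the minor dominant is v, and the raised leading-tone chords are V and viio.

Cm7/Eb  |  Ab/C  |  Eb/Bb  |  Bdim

i65 - VI6 - III64 - viio

Cm7/Eb: root C is the tonic; minor seventh chord there is i65.
Ab/C: major triad on Ab = scale degree 6 → VI6.
Eb/Bb: root Eb is the mediant; major triad there is III64.
Bdim: diminished triad on B = scale degree 7 → viio.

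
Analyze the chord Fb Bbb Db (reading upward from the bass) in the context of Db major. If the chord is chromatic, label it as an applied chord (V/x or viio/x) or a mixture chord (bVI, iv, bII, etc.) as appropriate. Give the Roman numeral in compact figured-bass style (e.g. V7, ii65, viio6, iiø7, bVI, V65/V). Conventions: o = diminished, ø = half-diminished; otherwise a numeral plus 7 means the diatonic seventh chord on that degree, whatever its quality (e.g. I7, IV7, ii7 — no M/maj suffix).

Stacked in thirds the chord is Bbb-Db-Fb: a major triad on Bbb.
Bbb is the lowered sixth degree of Db major (diatonic 6 would be Bb). This is a major triad on the lowered sixth degree, borrowed from the parallel minor.
With Fb in the bass the chord is in second inversion, so the figured bass is 64.

bVI64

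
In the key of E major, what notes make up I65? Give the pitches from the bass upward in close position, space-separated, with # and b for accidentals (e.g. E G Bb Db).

In E major, scale degree 1 is E, and the diatonic chord built there is a major seventh chord.
Stacking thirds from E gives E-G#-B-D#.
The figured bass 65 indicates first inversion, placing the third (G#) in the bass: G#-B-D#-E.

G# B D# E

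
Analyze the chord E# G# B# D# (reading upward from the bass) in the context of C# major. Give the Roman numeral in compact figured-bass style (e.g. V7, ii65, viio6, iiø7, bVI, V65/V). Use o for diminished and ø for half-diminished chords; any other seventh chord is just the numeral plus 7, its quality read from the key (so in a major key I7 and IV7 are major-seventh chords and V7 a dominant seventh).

iii7

The pitches E#-G#-B#-D# form a minor seventh chord rooted on E#.
In C# major, E# is the mediant; the diatonic minor seventh chord there is iii7.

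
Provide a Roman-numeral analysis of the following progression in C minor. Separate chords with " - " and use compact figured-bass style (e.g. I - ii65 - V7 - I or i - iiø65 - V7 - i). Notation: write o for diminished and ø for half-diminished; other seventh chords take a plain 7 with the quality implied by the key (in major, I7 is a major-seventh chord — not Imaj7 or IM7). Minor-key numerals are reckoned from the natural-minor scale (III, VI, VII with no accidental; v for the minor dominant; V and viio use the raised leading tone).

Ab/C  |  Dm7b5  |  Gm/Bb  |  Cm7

Ab/C has root Ab, degree 6 in C minor, so VI6.
Dm7b5: root D is the supertonic; half-diminished seventh chord there is iiø7.
Gm/Bb: minor triad on G = scale degree 5 → v6.
Cm7: minor seventh chord on C = scale degree 1 → i7.

VI6 - iiø7 - v6 - i7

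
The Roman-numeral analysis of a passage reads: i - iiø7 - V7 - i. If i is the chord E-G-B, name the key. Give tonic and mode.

E minor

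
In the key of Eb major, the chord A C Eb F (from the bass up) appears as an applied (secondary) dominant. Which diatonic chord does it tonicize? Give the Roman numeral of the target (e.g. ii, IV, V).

V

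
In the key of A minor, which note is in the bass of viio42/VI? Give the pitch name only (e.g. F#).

Db

The applied chord viio42/VI is rooted on E: E-G-Bb-Db.
The figure 42 means third inversion — the seventh is in the bass.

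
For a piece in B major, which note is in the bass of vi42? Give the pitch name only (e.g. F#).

F#

vi in B major has root G#; the chord is G#-B-D#-F#.
The figure 42 means third inversion — the seventh is in the bass.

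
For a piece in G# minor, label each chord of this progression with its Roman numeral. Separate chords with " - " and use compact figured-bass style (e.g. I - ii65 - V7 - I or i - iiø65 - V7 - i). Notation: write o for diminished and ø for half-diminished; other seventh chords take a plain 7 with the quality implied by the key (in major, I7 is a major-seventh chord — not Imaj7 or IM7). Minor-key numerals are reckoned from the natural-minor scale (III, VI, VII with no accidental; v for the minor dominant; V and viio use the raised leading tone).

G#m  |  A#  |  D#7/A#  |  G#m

G#m: root G# is the tonic; minor triad there is i.
A#: a major triad on A#, the applied dominant of V → V/V.
D#7/A#: root D# is the dominant; dominant seventh chord there is V43.
G#m: root G# is the tonic; minor triad there is i.

i - V/V - V43 - i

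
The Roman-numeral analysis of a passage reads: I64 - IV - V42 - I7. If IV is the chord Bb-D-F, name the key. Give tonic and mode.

F major

The chord Bb is a major triad rooted on Bb; its label is IV.
Counting down 3 scale steps from Bb places the tonic on F; a major triad on degree 4 is diatonic only in major.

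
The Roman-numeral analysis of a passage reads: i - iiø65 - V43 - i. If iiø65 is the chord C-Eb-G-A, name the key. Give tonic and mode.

G minor

The anchor chord is a half-diminished seventh chord on A, labeled iiø65.
Counting down one scale step from A places the tonic on G; a half-diminished seventh chord on degree 2 is diatonic only in minor.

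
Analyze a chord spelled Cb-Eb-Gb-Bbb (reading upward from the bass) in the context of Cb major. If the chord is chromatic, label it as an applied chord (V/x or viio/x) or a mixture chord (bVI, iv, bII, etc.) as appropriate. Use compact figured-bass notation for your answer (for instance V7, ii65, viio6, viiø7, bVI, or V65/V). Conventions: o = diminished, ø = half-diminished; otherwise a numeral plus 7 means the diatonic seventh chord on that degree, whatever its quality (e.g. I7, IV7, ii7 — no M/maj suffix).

The pitches Cb-Eb-Gb-Bbb form a dominant seventh chord rooted on Cb.
Cb is not a diatonic chord root with this quality in Cb major, but it lies a perfect fifth above Fb (IV), so the chord functions as an applied dominant of IV.

V7/IV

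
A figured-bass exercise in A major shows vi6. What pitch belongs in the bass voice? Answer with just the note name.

A

vi in A major has root F#; the chord is F#-A-C#.
The figure 6 means first inversion — the third is in the bass.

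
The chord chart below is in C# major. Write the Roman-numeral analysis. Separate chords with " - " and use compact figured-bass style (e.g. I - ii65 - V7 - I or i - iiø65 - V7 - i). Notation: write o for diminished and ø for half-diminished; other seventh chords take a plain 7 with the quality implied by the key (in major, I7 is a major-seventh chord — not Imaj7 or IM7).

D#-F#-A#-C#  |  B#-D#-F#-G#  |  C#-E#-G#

ii7 - V65 - I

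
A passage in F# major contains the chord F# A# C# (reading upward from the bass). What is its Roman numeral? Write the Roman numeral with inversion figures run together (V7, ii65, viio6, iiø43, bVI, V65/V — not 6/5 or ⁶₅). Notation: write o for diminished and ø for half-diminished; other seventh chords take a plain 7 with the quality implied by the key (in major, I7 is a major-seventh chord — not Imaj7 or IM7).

I

The pitches F#-A#-C# form a major triad rooted on F#.
In F# major, F# is the tonic; the diatonic major triad there is I.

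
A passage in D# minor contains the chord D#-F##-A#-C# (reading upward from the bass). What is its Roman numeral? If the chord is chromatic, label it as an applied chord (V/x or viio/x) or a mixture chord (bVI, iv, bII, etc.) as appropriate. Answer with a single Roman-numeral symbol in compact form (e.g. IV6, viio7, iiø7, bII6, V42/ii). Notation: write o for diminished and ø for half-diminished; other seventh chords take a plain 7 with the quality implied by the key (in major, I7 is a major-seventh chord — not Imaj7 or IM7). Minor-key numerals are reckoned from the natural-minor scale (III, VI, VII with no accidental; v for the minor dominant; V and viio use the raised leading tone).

V7/iv

The pitches D#-F##-A#-C# form a dominant seventh chord rooted on D#.
D# is not a diatonic chord root with this quality in D# minor, but it lies a perfect fifth above G# (iv), so the chord functions as an applied dominant of iv.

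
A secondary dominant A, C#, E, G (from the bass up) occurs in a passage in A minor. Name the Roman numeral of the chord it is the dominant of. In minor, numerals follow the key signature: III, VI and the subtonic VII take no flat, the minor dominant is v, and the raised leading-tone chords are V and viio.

iv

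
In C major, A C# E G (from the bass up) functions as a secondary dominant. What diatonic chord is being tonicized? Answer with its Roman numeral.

ii

The chord is a dominant seventh chord on A.
A dominant resolves down a perfect fifth: A → D. In C major, D is scale degree 2, i.e. ii.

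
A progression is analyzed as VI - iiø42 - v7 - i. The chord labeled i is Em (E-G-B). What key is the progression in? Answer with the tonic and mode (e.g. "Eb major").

E minor

i is given as E-G-B — a minor triad with root E.
If E is scale degree 1 and the mode makes that degree carry a minor triad, the tonic is E and the mode is minor.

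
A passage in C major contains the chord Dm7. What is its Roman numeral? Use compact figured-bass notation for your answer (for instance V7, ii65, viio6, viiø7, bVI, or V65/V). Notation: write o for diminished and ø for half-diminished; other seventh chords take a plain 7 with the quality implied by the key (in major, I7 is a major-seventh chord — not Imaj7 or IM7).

ii7

Stacked in thirds the chord is D-F-A-C: a minor seventh chord on D.
In C major, D is the supertonic; the diatonic minor seventh chord there is ii7.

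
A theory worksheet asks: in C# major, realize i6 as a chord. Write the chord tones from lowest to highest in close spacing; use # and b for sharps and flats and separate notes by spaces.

E G# C#

Scale degree 1 in C# major is C#; here the chord built on it is altered to a minor triad. i6 is the minor tonic, borrowed from the parallel minor.
So the chord is C#-E-G#.
The figured bass 6 indicates first inversion, placing the third (E) in the bass: E-G#-C#.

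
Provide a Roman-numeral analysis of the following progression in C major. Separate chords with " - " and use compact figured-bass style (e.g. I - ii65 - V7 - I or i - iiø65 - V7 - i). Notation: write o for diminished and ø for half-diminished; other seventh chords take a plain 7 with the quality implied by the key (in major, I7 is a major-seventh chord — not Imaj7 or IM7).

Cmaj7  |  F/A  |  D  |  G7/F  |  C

Cmaj7 has root C, degree 1 in C major, so I7.
F/A has root F, degree 4 in C major, so IV6.
D: chromatic; D is V of V, so V/V.
G7/F: dominant seventh chord on G = scale degree 5 → V42.
C has root C, degree 1 in C major, so I.

I7 - IV6 - V/V - V42 - I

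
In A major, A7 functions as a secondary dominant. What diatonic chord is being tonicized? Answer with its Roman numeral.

The chord is a dominant seventh chord on A.
A dominant resolves down a perfect fifth: A → D. In A major, D is scale degree 4, i.e. IV.

IV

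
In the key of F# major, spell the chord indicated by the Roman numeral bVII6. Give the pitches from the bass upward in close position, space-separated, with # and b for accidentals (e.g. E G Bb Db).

G# B E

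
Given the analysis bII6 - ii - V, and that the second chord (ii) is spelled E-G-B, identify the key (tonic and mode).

The chord Em is a minor triad rooted on E; its label is ii.
Counting down one scale step from E places the tonic on D; a minor triad on degree 2 is diatonic only in major.

D major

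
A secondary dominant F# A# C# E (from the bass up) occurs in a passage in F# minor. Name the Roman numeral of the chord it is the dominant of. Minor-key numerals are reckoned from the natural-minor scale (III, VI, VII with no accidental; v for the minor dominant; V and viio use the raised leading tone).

iv

The chord is a dominant seventh chord on F#.
A dominant resolves down a perfect fifth: F# → B. In F# minor, B is scale degree 4, i.e. iv.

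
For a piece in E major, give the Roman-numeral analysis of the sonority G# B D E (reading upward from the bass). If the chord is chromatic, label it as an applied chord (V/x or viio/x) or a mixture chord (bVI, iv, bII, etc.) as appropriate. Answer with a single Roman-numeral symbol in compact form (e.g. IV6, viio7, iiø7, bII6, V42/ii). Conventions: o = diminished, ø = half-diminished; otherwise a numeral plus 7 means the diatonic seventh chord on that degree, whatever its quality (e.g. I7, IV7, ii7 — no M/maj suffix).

V65/IV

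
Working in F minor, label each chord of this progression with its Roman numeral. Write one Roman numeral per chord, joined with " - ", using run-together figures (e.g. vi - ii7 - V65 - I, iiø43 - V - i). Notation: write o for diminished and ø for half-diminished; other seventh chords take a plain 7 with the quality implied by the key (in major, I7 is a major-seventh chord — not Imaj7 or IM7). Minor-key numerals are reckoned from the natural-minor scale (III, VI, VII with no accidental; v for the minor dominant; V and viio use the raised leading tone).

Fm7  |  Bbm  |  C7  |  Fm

i7 - iv - V7 - i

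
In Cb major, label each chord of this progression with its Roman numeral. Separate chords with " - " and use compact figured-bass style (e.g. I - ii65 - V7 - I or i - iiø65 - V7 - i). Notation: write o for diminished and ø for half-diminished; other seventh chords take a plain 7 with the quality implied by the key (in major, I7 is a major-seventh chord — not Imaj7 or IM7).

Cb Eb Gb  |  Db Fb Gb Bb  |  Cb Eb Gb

I - V43 - I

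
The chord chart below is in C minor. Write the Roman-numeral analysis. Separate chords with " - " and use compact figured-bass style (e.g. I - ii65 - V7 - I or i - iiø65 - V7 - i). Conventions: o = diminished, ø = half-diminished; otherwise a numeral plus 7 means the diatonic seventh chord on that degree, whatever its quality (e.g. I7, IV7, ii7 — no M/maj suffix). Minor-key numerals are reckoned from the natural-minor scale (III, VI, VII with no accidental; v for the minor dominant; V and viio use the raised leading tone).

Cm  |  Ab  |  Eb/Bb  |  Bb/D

i - VI - III64 - VII6

Cm: root C is the tonic; minor triad there is i.
Ab: major triad on Ab = scale degree 6 → VI.
Eb/Bb: root Eb is the mediant; major triad there is III64.
Bb/D: major triad on Bb = scale degree 7 → VII6.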